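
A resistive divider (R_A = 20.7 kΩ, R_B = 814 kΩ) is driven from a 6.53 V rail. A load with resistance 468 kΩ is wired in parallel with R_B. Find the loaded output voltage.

The load sits in parallel with R_B: R_B‖R_L = (814 × 468) / (814 + 468) = 297.2 kΩ.
V_out = 6.53 × 297.2 / (20.7 + 297.2) = 6.53 × 297.2/317.9 = 6.10 V.

V_out ≈ 6.10 V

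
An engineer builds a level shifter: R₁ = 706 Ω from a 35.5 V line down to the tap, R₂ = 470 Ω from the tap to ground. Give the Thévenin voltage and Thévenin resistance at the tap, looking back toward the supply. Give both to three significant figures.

V_th = 14.2 V, R_th = 282 Ω

V_th is the open-circuit tap voltage: 35.5 × 470/(706 + 470) = 14.2 V.
With the supply zeroed, R₁ and R₂ appear in parallel from the tap: R_th = R₁‖R₂ = (706 × 470)/1176 = 282 Ω.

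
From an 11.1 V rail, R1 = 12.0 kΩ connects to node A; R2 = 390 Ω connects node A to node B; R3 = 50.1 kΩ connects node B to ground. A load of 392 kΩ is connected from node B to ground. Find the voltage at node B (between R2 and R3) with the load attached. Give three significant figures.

At node B, R3 is in parallel with the load: R3‖R_L = 44420 Ω.
Below node A the resistance is R2 + (R3‖R_L) = 44810 Ω, so V_A = 11.1 × 44810/56810 = 8.755 V.
Then V_B = V_A × (R3‖R_L)/(R2 + R3‖R_L) = 8.755 × 44420/44810 = 8.68 V.

V ≈ 8.68 V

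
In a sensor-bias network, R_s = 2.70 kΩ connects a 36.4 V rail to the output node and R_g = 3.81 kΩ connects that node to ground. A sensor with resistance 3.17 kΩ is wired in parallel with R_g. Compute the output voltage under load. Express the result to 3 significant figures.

V_out ≈ 14.2 V

The load sits in parallel with R_g: R_g‖R_L = (3.81 × 3.17) / (3.81 + 3.17) = 1.730 kΩ.
V_out = 36.4 × 1.730 / (2.70 + 1.730) = 36.4 × 1.730/4.430 = 14.2 V.
(Unloaded it would have been 21.3 V.)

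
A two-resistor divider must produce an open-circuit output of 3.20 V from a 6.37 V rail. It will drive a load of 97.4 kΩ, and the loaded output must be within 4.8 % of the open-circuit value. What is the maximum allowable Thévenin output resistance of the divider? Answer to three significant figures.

R_th ≤ 4.91 kΩ

Loading drop = R_th/(R_th + R_L) ≤ 0.0480, so R_th ≤ R_L · ε/(1−ε) = 97.4 kΩ × 0.0480/0.9520 = 4.91 kΩ.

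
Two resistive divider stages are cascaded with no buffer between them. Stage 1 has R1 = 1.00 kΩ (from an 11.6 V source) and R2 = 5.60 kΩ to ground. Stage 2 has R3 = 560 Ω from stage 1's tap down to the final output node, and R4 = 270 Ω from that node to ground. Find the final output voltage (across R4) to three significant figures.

V_out ≈ 1.58 V

Stage 2 presents R3+R4 = 830.0 Ω as a load on stage 1's tap.
Stage 1's lower leg becomes R2‖(R3+R4) = 722.9 Ω, so V_mid = 11.6 × 722.9/1723 = 4.867 V.
Stage 2 is itself unloaded: V_out = V_mid × R4/(R3+R4) = 4.867 × 270/830.0 = 1.58 V.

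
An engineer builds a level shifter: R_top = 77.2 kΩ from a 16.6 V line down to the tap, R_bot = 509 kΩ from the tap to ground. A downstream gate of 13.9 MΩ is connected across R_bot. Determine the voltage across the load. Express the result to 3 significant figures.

The load sits in parallel with R_bot: R_bot‖R_L = (509 × 13900) / (509 + 13900) = 491.0 kΩ.
V_out = 16.6 × 491.0 / (77.2 + 491.0) = 16.6 × 491.0/568.2 = 14.3 V.

V_out ≈ 14.3 V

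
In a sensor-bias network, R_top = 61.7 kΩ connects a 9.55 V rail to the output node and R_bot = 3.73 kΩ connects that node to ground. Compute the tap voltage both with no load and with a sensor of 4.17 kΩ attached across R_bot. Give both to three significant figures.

Unloaded: 0.544 V; loaded: 0.295 V

Open-circuit: V = 9.55 × 3.73/(61.7 + 3.73) = 0.544 V.
With the load, R_bot becomes R_bot‖R_L = 1.969 kΩ, so V = 9.55 × 1.969/63.67 = 0.295 V.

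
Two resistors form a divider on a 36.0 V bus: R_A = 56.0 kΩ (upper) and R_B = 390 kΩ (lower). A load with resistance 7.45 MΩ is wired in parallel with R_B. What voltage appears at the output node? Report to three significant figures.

The load sits in parallel with R_B: R_B‖R_L = (390 × 7450) / (390 + 7450) = 370.6 kΩ.
V_out = 36.0 × 370.6 / (56.0 + 370.6) = 36.0 × 370.6/426.6 = 31.3 V.

V_out ≈ 31.3 V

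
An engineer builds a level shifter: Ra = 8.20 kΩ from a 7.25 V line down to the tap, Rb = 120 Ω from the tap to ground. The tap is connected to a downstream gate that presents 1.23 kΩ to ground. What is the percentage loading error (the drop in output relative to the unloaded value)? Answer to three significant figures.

The divider's output (Thévenin) resistance is Ra‖Rb = 118.3 Ω.
Fractional drop under load = R_th/(R_th + R_L) = 118.3 / (118.3 + 1230) = 0.08772.
So the output falls by 8.77 %.

8.77 %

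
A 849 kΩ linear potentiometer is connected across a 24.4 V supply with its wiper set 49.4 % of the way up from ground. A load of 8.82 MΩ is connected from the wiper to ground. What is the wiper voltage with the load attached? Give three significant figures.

The wiper splits the pot into (1−α)R = 429.6 kΩ above and αR = 419.4 kΩ below.
Lower section ‖ load = 400.4 kΩ.
V_wiper = 24.4 × 400.4/(429.6 + 400.4) = 11.8 V.

V ≈ 11.8 V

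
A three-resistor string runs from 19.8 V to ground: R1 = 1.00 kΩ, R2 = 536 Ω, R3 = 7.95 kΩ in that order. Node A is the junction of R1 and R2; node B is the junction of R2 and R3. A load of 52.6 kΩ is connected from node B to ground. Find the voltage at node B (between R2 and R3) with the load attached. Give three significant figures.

At node B, R3 is in parallel with the load: R3‖R_L = 6906 Ω.
Below node A the resistance is R2 + (R3‖R_L) = 7442 Ω, so V_A = 19.8 × 7442/8442 = 17.45 V.
Then V_B = V_A × (R3‖R_L)/(R2 + R3‖R_L) = 17.45 × 6906/7442 = 16.2 V.

V ≈ 16.2 V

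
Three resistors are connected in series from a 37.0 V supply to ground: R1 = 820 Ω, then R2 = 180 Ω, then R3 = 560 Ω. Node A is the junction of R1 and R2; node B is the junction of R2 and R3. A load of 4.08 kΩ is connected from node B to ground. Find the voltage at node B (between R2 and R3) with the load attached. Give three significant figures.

At node B, R3 is in parallel with the load: R3‖R_L = 492.4 Ω.
Below node A the resistance is R2 + (R3‖R_L) = 672.4 Ω, so V_A = 37.0 × 672.4/1492 = 16.67 V.
Then V_B = V_A × (R3‖R_L)/(R2 + R3‖R_L) = 16.67 × 492.4/672.4 = 12.2 V.

V ≈ 12.2 V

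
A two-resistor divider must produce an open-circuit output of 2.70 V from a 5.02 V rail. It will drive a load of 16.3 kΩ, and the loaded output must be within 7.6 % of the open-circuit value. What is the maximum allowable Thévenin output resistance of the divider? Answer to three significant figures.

R_th ≤ 1.34 kΩ

Loading drop = R_th/(R_th + R_L) ≤ 0.0760, so R_th ≤ R_L · ε/(1−ε) = 16.3 kΩ × 0.0760/0.9240 = 1.34 kΩ.
(Any R1, R2 with R2/(R1+R2) = 0.538 and R1‖R2 ≤ 1.34 kΩ will meet the spec.)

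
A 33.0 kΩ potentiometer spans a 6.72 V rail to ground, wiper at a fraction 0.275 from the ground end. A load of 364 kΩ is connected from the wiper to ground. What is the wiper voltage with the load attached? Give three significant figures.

V ≈ 1.82 V

The wiper splits the pot into (1−α)R = 23.93 kΩ above and αR = 9.075 kΩ below.
Lower section ‖ load = 8.854 kΩ.
V_wiper = 6.72 × 8.854/(23.93 + 8.854) = 1.82 V.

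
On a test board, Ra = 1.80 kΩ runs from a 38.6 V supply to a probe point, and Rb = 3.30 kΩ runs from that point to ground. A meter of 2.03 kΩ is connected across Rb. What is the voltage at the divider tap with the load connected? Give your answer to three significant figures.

The load sits in parallel with Rb: Rb‖R_L = (3.30 × 2.03) / (3.30 + 2.03) = 1.257 kΩ.
V_out = 38.6 × 1.257 / (1.80 + 1.257) = 38.6 × 1.257/3.057 = 15.9 V.
(Unloaded it would have been 25.0 V.)

V_out ≈ 15.9 V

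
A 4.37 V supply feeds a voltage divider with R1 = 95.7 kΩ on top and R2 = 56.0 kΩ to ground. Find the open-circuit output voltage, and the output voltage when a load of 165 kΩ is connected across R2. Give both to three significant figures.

Unloaded: 1.61 V; loaded: 1.33 V

Open-circuit: V = 4.37 × 56.0/(95.7 + 56.0) = 1.61 V.
With the load, R2 becomes R2‖R_L = 41.81 kΩ, so V = 4.37 × 41.81/137.5 = 1.33 V.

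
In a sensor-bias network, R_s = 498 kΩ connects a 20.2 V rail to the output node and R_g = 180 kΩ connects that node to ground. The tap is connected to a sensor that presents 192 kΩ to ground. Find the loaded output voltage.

The load sits in parallel with R_g: R_g‖R_L = (180 × 192) / (180 + 192) = 92.90 kΩ.
V_out = 20.2 × 92.90 / (498 + 92.90) = 20.2 × 92.90/590.9 = 3.18 V.

V_out ≈ 3.18 V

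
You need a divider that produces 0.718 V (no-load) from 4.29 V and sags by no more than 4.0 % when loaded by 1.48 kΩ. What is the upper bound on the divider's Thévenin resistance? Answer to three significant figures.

R_th ≤ 61.7 Ω

Loading drop = R_th/(R_th + R_L) ≤ 0.0400, so R_th ≤ R_L · ε/(1−ε) = 1.48 kΩ × 0.0400/0.9600 = 61.7 Ω.
(Any R1, R2 with R2/(R1+R2) = 0.167 and R1‖R2 ≤ 61.7 Ω will meet the spec.)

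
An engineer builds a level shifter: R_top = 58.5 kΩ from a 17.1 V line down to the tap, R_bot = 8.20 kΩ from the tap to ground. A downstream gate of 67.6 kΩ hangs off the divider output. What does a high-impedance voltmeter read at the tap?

The load sits in parallel with R_bot: R_bot‖R_L = (8.20 × 67.6) / (8.20 + 67.6) = 7.313 kΩ.
V_out = 17.1 × 7.313 / (58.5 + 7.313) = 17.1 × 7.313/65.81 = 1.90 V.

V_out ≈ 1.90 V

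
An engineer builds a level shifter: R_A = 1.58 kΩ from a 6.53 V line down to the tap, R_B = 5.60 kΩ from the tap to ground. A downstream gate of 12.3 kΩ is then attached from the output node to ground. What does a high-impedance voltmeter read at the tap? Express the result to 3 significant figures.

V_out ≈ 4.63 V

The load sits in parallel with R_B: R_B‖R_L = (5.60 × 12.3) / (5.60 + 12.3) = 3.848 kΩ.
V_out = 6.53 × 3.848 / (1.58 + 3.848) = 6.53 × 3.848/5.428 = 4.63 V.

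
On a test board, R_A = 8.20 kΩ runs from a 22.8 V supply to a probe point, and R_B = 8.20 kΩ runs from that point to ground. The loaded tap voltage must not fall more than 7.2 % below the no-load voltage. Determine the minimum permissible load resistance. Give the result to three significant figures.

R_L(min) ≈ 52.8 kΩ

Output resistance R_th = R_A‖R_B = (8.20 × 8.20)/16.40 = 4.100 kΩ.
The fractional drop is R_th/(R_th + R_L); requiring this ≤ 0.0720 gives R_L ≥ R_th(1/0.0720 − 1) = 4.100 × 12.89 = 52.8 kΩ.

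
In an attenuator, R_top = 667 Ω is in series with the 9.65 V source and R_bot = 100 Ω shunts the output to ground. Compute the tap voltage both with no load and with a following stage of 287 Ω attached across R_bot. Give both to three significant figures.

Open-circuit: V = 9.65 × 100/(667 + 100) = 1.26 V.
With the load, R_bot becomes R_bot‖R_L = 74.16 Ω, so V = 9.65 × 74.16/741.2 = 0.966 V.

Unloaded: 1.26 V; loaded: 0.966 V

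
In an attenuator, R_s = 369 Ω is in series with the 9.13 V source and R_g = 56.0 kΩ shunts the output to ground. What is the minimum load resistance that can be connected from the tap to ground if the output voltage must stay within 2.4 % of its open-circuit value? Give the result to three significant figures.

R_L(min) ≈ 14.9 kΩ

Output resistance R_th = R_s‖R_g = (369 × 56000)/56370 = 366.6 Ω.
The fractional drop is R_th/(R_th + R_L); requiring this ≤ 0.0240 gives R_L ≥ R_th(1/0.0240 − 1) = 366.6 × 40.67 = 14.9 kΩ.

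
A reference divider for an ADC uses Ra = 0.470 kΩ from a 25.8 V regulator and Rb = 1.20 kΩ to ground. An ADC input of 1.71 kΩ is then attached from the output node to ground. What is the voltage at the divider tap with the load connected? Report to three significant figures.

The load sits in parallel with Rb: Rb‖R_L = (1200 × 1710) / (1200 + 1710) = 705.2 Ω.
V_out = 25.8 × 705.2 / (470 + 705.2) = 25.8 × 705.2/1175 = 15.5 V.
(Unloaded it would have been 18.5 V.)

V_out ≈ 15.5 V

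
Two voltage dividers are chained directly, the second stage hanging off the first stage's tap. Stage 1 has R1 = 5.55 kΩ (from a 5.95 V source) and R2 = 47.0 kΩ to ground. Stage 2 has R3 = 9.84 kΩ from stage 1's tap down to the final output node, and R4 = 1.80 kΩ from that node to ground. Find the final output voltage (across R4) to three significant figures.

Stage 2 presents R3+R4 = 11.64 kΩ as a load on stage 1's tap.
Stage 1's lower leg becomes R2‖(R3+R4) = 9.329 kΩ, so V_mid = 5.95 × 9.329/14.88 = 3.731 V.
Stage 2 is itself unloaded: V_out = V_mid × R4/(R3+R4) = 3.731 × 1.80/11.64 = 0.577 V.

V_out ≈ 0.577 V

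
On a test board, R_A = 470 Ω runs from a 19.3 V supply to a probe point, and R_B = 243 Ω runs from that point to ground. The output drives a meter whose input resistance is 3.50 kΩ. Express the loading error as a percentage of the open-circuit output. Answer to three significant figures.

4.38 %

The divider's output (Thévenin) resistance is R_A‖R_B = 160.2 Ω.
Fractional drop under load = R_th/(R_th + R_L) = 160.2 / (160.2 + 3500) = 0.04376.
So the output falls by 4.38 %.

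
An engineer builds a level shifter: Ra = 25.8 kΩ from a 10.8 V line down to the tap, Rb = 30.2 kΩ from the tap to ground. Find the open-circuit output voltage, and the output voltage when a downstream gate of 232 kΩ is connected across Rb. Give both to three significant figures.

Open-circuit: V = 10.8 × 30.2/(25.8 + 30.2) = 5.82 V.
With the load, Rb becomes Rb‖R_L = 26.72 kΩ, so V = 10.8 × 26.72/52.52 = 5.49 V.

Unloaded: 5.82 V; loaded: 5.49 V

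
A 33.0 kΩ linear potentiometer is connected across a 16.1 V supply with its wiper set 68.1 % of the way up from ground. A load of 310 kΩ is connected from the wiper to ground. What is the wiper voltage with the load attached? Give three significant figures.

V ≈ 10.7 V

The wiper splits the pot into (1−α)R = 10.53 kΩ above and αR = 22.47 kΩ below.
Lower section ‖ load = 20.95 kΩ.
V_wiper = 16.1 × 20.95/(10.53 + 20.95) = 10.7 V.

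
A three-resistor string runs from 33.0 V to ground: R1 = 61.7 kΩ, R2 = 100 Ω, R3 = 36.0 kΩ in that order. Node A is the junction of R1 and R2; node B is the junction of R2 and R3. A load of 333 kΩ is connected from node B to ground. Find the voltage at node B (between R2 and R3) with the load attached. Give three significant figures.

At node B, R3 is in parallel with the load: R3‖R_L = 32490 Ω.
Below node A the resistance is R2 + (R3‖R_L) = 32590 Ω, so V_A = 33.0 × 32590/94290 = 11.41 V.
Then V_B = V_A × (R3‖R_L)/(R2 + R3‖R_L) = 11.41 × 32490/32590 = 11.4 V.

V ≈ 11.4 V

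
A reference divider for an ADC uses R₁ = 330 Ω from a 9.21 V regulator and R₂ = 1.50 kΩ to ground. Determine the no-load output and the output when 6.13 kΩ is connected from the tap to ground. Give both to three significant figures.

Open-circuit: V = 9.21 × 1500/(330 + 1500) = 7.55 V.
With the load, R₂ becomes R₂‖R_L = 1205 Ω, so V = 9.21 × 1205/1535 = 7.23 V.

Unloaded: 7.55 V; loaded: 7.23 V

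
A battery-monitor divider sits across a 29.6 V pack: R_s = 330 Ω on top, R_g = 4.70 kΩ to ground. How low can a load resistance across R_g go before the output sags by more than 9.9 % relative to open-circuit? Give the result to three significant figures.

R_L(min) ≈ 2.81 kΩ

Output resistance R_th = R_s‖R_g = (330 × 4700)/5030 = 308.3 Ω.
The fractional drop is R_th/(R_th + R_L); requiring this ≤ 0.0990 gives R_L ≥ R_th(1/0.0990 − 1) = 308.3 × 9.101 = 2.81 kΩ.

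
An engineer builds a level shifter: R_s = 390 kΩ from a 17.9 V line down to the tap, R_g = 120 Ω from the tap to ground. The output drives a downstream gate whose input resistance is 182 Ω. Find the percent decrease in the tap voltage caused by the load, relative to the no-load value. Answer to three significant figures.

39.7 %

The divider's output (Thévenin) resistance is R_s‖R_g = 120.0 Ω.
Fractional drop under load = R_th/(R_th + R_L) = 120.0 / (120.0 + 182) = 0.3973.
So the output falls by 39.7 %.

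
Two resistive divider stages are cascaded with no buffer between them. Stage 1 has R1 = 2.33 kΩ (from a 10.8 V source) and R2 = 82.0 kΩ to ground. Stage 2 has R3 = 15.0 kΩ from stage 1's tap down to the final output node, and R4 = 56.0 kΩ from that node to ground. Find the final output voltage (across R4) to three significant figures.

V_out ≈ 8.03 V

Stage 2 presents R3+R4 = 71.00 kΩ as a load on stage 1's tap.
Stage 1's lower leg becomes R2‖(R3+R4) = 38.05 kΩ, so V_mid = 10.8 × 38.05/40.38 = 10.18 V.
Stage 2 is itself unloaded: V_out = V_mid × R4/(R3+R4) = 10.18 × 56.0/71.00 = 8.03 V.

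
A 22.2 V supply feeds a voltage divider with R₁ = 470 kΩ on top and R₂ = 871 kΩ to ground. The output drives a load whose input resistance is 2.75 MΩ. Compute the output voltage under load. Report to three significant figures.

The load sits in parallel with R₂: R₂‖R_L = (871 × 2750) / (871 + 2750) = 661.5 kΩ.
V_out = 22.2 × 661.5 / (470 + 661.5) = 22.2 × 661.5/1131 = 13.0 V.

V_out ≈ 13.0 V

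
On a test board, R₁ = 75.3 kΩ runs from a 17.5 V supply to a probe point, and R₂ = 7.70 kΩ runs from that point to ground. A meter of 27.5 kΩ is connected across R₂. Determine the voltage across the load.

V_out ≈ 1.29 V

The load sits in parallel with R₂: R₂‖R_L = (7.70 × 27.5) / (7.70 + 27.5) = 6.016 kΩ.
V_out = 17.5 × 6.016 / (75.3 + 6.016) = 17.5 × 6.016/81.32 = 1.29 V.
(Unloaded it would have been 1.62 V.)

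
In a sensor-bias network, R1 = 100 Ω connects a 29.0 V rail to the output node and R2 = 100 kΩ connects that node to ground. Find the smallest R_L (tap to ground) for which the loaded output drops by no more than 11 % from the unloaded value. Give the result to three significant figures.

R_L(min) ≈ 808 Ω

Output resistance R_th = R1‖R2 = (100 × 100000)/100100 = 99.90 Ω.
The fractional drop is R_th/(R_th + R_L); requiring this ≤ 0.110 gives R_L ≥ R_th(1/0.110 − 1) = 99.90 × 8.091 = 808 Ω.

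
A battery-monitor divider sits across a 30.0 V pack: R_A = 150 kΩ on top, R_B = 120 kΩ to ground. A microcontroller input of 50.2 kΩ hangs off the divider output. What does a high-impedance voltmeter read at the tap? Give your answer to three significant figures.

V_out ≈ 5.73 V

The load sits in parallel with R_B: R_B‖R_L = (120 × 50.2) / (120 + 50.2) = 35.39 kΩ.
V_out = 30.0 × 35.39 / (150 + 35.39) = 30.0 × 35.39/185.4 = 5.73 V.
(Unloaded it would have been 13.3 V.)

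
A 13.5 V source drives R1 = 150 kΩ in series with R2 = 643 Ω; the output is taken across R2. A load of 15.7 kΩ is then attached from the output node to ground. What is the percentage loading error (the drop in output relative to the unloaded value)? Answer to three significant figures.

The divider's output (Thévenin) resistance is R1‖R2 = 640.3 Ω.
Fractional drop under load = R_th/(R_th + R_L) = 640.3 / (640.3 + 15700) = 0.03918.
So the output falls by 3.92 %.

3.92 %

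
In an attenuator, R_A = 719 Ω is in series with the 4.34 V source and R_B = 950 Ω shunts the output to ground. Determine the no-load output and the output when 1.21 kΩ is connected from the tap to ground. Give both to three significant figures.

Unloaded: 2.47 V; loaded: 1.85 V

Open-circuit: V = 4.34 × 950/(719 + 950) = 2.47 V.
With the load, R_B becomes R_B‖R_L = 532.2 Ω, so V = 4.34 × 532.2/1251 = 1.85 V.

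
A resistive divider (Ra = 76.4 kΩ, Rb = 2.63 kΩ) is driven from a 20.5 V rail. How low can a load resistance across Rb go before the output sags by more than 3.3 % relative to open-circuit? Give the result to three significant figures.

Output resistance R_th = Ra‖Rb = (76.4 × 2.63)/79.03 = 2.542 kΩ.
The fractional drop is R_th/(R_th + R_L); requiring this ≤ 0.0330 gives R_L ≥ R_th(1/0.0330 − 1) = 2.542 × 29.30 = 74.5 kΩ.

R_L(min) ≈ 74.5 kΩ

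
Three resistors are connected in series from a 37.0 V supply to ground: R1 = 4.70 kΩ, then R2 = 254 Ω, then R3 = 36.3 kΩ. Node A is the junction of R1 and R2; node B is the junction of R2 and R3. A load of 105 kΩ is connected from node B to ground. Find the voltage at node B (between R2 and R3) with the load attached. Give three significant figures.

At node B, R3 is in parallel with the load: R3‖R_L = 26970 Ω.
Below node A the resistance is R2 + (R3‖R_L) = 27230 Ω, so V_A = 37.0 × 27230/31930 = 31.55 V.
Then V_B = V_A × (R3‖R_L)/(R2 + R3‖R_L) = 31.55 × 26970/27230 = 31.3 V.

V ≈ 31.3 V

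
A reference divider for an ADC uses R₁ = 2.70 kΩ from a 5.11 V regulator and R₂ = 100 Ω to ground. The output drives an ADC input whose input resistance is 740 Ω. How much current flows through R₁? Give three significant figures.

R₂‖R_L = 88.10 Ω, so the source sees R₁ + R₂‖R_L = 2788 Ω.
I = 5.11 V / 2788 Ω = 1.83 mA.

I ≈ 1.83 mA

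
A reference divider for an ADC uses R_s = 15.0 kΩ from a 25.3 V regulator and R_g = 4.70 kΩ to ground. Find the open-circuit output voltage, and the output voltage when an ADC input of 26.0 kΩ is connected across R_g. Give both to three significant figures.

Unloaded: 6.04 V; loaded: 5.31 V

Open-circuit: V = 25.3 × 4.70/(15.0 + 4.70) = 6.04 V.
With the load, R_g becomes R_g‖R_L = 3.980 kΩ, so V = 25.3 × 3.980/18.98 = 5.31 V.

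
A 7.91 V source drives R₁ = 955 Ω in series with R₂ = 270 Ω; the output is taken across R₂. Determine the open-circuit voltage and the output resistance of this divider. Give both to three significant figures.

V_th = 1.74 V, R_th = 210 Ω

V_th is the open-circuit tap voltage: 7.91 × 270/(955 + 270) = 1.74 V.
With the supply zeroed, R₁ and R₂ appear in parallel from the tap: R_th = R₁‖R₂ = (955 × 270)/1225 = 210 Ω.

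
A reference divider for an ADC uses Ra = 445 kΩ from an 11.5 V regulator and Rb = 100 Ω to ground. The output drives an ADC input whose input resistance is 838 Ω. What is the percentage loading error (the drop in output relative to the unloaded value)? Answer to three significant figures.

The divider's output (Thévenin) resistance is Ra‖Rb = 99.98 Ω.
Fractional drop under load = R_th/(R_th + R_L) = 99.98 / (99.98 + 838) = 0.1066.
So the output falls by 10.7 %.

10.7 %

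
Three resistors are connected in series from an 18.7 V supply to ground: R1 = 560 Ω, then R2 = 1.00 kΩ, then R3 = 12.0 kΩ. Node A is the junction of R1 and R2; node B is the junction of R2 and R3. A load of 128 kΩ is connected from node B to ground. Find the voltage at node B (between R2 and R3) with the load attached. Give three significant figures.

V ≈ 16.4 V

At node B, R3 is in parallel with the load: R3‖R_L = 10970 Ω.
Below node A the resistance is R2 + (R3‖R_L) = 11970 Ω, so V_A = 18.7 × 11970/12530 = 17.86 V.
Then V_B = V_A × (R3‖R_L)/(R2 + R3‖R_L) = 17.86 × 10970/11970 = 16.4 V.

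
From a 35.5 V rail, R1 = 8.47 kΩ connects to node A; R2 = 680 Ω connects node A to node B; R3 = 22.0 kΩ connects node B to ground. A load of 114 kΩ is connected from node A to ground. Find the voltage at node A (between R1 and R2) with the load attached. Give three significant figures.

Below node A the series string R2+R3 = 22680 Ω sits in parallel with the 114000 Ω load: 18920 Ω.
V_A = 35.5 × 18920/(8470 + 18920) = 24.5 V.

V ≈ 24.5 V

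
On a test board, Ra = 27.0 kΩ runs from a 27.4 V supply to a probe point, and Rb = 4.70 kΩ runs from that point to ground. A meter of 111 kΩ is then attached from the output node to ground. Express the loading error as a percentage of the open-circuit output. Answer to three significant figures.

3.48 %

The divider's output (Thévenin) resistance is Ra‖Rb = 4.003 kΩ.
Fractional drop under load = R_th/(R_th + R_L) = 4.003 / (4.003 + 111) = 0.03481.
So the output falls by 3.48 %.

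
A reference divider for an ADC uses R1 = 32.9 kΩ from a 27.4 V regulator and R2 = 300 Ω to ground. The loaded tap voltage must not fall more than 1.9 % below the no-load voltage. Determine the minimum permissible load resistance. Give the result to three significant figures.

Output resistance R_th = R1‖R2 = (32900 × 300)/33200 = 297.3 Ω.
The fractional drop is R_th/(R_th + R_L); requiring this ≤ 0.0190 gives R_L ≥ R_th(1/0.0190 − 1) = 297.3 × 51.63 = 15.3 kΩ.

R_L(min) ≈ 15.3 kΩ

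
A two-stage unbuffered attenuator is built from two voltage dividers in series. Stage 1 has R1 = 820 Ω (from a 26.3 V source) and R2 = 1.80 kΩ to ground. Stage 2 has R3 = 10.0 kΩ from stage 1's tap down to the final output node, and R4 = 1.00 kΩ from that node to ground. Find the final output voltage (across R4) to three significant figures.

Stage 2 presents R3+R4 = 11000 Ω as a load on stage 1's tap.
Stage 1's lower leg becomes R2‖(R3+R4) = 1547 Ω, so V_mid = 26.3 × 1547/2367 = 17.19 V.
Stage 2 is itself unloaded: V_out = V_mid × R4/(R3+R4) = 17.19 × 1000/11000 = 1.56 V.

V_out ≈ 1.56 V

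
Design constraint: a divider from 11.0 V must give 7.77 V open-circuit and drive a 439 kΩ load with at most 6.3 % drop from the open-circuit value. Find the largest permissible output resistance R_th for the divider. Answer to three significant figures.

Loading drop = R_th/(R_th + R_L) ≤ 0.0630, so R_th ≤ R_L · ε/(1−ε) = 439 kΩ × 0.0630/0.9370 = 29.5 kΩ.

R_th ≤ 29.5 kΩ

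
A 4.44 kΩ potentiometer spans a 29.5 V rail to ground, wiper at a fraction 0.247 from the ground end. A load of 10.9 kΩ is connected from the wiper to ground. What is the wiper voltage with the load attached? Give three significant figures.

The wiper splits the pot into (1−α)R = 3.343 kΩ above and αR = 1.097 kΩ below.
Lower section ‖ load = 0.9964 kΩ.
V_wiper = 29.5 × 0.9964/(3.343 + 0.9964) = 6.77 V.

V ≈ 6.77 V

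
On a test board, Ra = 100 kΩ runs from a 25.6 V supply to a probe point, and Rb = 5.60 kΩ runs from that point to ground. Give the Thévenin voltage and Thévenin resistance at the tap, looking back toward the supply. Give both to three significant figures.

V_th = 1.36 V, R_th = 5.30 kΩ

V_th is the open-circuit tap voltage: 25.6 × 5.60/(100 + 5.60) = 1.36 V.
With the supply zeroed, Ra and Rb appear in parallel from the tap: R_th = Ra‖Rb = (100 × 5.60)/105.6 = 5.30 kΩ.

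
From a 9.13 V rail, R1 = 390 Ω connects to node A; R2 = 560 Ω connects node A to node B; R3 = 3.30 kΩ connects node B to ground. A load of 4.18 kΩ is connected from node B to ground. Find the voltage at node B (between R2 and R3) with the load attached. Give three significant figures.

At node B, R3 is in parallel with the load: R3‖R_L = 1844 Ω.
Below node A the resistance is R2 + (R3‖R_L) = 2404 Ω, so V_A = 9.13 × 2404/2794 = 7.856 V.
Then V_B = V_A × (R3‖R_L)/(R2 + R3‖R_L) = 7.856 × 1844/2404 = 6.03 V.

V ≈ 6.03 V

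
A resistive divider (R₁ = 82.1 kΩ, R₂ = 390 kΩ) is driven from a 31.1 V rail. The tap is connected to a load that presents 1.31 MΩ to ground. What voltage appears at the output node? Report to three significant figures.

The load sits in parallel with R₂: R₂‖R_L = (390 × 1310) / (390 + 1310) = 300.5 kΩ.
V_out = 31.1 × 300.5 / (82.1 + 300.5) = 31.1 × 300.5/382.6 = 24.4 V.

V_out ≈ 24.4 V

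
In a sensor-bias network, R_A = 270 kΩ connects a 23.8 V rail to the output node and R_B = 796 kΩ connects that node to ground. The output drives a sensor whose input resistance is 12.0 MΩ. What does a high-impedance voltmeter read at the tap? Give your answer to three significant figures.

V_out ≈ 17.5 V

The load sits in parallel with R_B: R_B‖R_L = (796 × 12000) / (796 + 12000) = 746.5 kΩ.
V_out = 23.8 × 746.5 / (270 + 746.5) = 23.8 × 746.5/1016 = 17.5 V.
(Unloaded it would have been 17.8 V.)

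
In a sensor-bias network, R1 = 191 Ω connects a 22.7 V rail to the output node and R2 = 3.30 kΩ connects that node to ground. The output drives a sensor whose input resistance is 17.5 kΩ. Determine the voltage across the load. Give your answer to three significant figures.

V_out ≈ 21.2 V

The load sits in parallel with R2: R2‖R_L = (3300 × 17500) / (3300 + 17500) = 2776 Ω.
V_out = 22.7 × 2776 / (191 + 2776) = 22.7 × 2776/2967 = 21.2 V.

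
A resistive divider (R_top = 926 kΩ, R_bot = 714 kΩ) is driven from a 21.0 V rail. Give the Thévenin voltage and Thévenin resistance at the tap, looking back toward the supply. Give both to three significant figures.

V_th = 9.14 V, R_th = 403 kΩ

V_th is the open-circuit tap voltage: 21.0 × 714/(926 + 714) = 9.14 V.
With the supply zeroed, R_top and R_bot appear in parallel from the tap: R_th = R_top‖R_bot = (926 × 714)/1640 = 403 kΩ.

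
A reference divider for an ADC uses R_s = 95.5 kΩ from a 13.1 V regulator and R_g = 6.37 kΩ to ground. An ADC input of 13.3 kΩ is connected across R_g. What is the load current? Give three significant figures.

I_L ≈ 0.0425 mA

R_g‖R_L = 4.307 kΩ; V_out = 13.1 × 4.307/99.81 = 0.5653 V.
I_L = V_out / R_L = 0.5653 / 13.3 kΩ = 0.0425 mA.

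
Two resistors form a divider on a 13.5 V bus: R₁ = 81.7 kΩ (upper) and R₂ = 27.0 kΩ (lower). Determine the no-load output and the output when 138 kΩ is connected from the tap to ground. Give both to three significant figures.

Open-circuit: V = 13.5 × 27.0/(81.7 + 27.0) = 3.35 V.
With the load, R₂ becomes R₂‖R_L = 22.58 kΩ, so V = 13.5 × 22.58/104.3 = 2.92 V.

Unloaded: 3.35 V; loaded: 2.92 V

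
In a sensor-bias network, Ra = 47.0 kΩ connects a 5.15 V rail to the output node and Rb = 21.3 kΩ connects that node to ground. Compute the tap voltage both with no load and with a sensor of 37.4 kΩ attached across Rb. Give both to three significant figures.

Open-circuit: V = 5.15 × 21.3/(47.0 + 21.3) = 1.61 V.
With the load, Rb becomes Rb‖R_L = 13.57 kΩ, so V = 5.15 × 13.57/60.57 = 1.15 V.

Unloaded: 1.61 V; loaded: 1.15 V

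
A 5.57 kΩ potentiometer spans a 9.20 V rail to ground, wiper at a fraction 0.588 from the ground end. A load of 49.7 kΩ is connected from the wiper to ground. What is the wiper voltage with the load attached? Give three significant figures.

The wiper splits the pot into (1−α)R = 2.295 kΩ above and αR = 3.275 kΩ below.
Lower section ‖ load = 3.073 kΩ.
V_wiper = 9.20 × 3.073/(2.295 + 3.073) = 5.27 V.

V ≈ 5.27 V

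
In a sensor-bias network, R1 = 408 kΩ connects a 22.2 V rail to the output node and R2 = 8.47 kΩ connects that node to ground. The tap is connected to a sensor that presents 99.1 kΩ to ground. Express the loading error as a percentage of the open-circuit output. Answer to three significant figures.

The divider's output (Thévenin) resistance is R1‖R2 = 8.298 kΩ.
Fractional drop under load = R_th/(R_th + R_L) = 8.298 / (8.298 + 99.1) = 0.07726.
So the output falls by 7.73 %.

7.73 %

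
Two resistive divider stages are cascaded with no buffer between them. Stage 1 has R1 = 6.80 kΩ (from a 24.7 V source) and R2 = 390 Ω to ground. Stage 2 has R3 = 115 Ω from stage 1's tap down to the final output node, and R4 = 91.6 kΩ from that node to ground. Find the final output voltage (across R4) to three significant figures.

V_out ≈ 1.33 V

Stage 2 presents R3+R4 = 91720 Ω as a load on stage 1's tap.
Stage 1's lower leg becomes R2‖(R3+R4) = 388.3 Ω, so V_mid = 24.7 × 388.3/7188 = 1.334 V.
Stage 2 is itself unloaded: V_out = V_mid × R4/(R3+R4) = 1.334 × 91600/91720 = 1.33 V.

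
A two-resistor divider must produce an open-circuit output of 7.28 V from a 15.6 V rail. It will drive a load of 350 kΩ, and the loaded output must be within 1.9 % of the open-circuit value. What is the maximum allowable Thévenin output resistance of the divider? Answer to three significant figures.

Loading drop = R_th/(R_th + R_L) ≤ 0.0190, so R_th ≤ R_L · ε/(1−ε) = 350 kΩ × 0.0190/0.9810 = 6.78 kΩ.
(Any R1, R2 with R2/(R1+R2) = 0.467 and R1‖R2 ≤ 6.78 kΩ will meet the spec.)

R_th ≤ 6.78 kΩ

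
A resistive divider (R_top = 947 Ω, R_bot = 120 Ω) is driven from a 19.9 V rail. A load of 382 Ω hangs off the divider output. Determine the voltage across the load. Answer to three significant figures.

V_out ≈ 1.75 V

The load sits in parallel with R_bot: R_bot‖R_L = (120 × 382) / (120 + 382) = 91.31 Ω.
V_out = 19.9 × 91.31 / (947 + 91.31) = 19.9 × 91.31/1038 = 1.75 V.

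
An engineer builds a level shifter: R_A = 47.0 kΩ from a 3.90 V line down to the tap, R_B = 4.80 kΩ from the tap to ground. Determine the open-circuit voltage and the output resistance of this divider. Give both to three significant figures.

V_th = 0.361 V, R_th = 4.36 kΩ

V_th is the open-circuit tap voltage: 3.90 × 4.80/(47.0 + 4.80) = 0.361 V.
With the supply zeroed, R_A and R_B appear in parallel from the tap: R_th = R_A‖R_B = (47.0 × 4.80)/51.80 = 4.36 kΩ.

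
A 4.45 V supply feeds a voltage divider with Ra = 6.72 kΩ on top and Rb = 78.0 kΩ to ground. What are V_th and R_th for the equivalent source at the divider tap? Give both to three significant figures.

V_th = 4.10 V, R_th = 6.19 kΩ

V_th is the open-circuit tap voltage: 4.45 × 78.0/(6.72 + 78.0) = 4.10 V.
With the supply zeroed, Ra and Rb appear in parallel from the tap: R_th = Ra‖Rb = (6.72 × 78.0)/84.72 = 6.19 kΩ.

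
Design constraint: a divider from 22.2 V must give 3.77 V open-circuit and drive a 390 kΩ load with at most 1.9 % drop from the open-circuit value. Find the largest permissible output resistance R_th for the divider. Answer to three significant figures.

Loading drop = R_th/(R_th + R_L) ≤ 0.0190, so R_th ≤ R_L · ε/(1−ε) = 390 kΩ × 0.0190/0.9810 = 7.55 kΩ.

R_th ≤ 7.55 kΩ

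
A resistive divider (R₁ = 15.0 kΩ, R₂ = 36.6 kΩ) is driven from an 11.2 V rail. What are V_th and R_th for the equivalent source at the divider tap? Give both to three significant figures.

V_th = 7.94 V, R_th = 10.6 kΩ

V_th is the open-circuit tap voltage: 11.2 × 36.6/(15.0 + 36.6) = 7.94 V.
With the supply zeroed, R₁ and R₂ appear in parallel from the tap: R_th = R₁‖R₂ = (15.0 × 36.6)/51.60 = 10.6 kΩ.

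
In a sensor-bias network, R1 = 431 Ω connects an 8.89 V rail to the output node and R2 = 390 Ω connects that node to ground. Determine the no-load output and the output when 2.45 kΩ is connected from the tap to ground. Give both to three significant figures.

Unloaded: 4.22 V; loaded: 3.90 V

Open-circuit: V = 8.89 × 390/(431 + 390) = 4.22 V.
With the load, R2 becomes R2‖R_L = 336.4 Ω, so V = 8.89 × 336.4/767.4 = 3.90 V.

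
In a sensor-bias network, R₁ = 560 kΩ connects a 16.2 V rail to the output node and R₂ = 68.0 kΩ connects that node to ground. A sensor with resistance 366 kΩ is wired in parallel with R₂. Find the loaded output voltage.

The load sits in parallel with R₂: R₂‖R_L = (68.0 × 366) / (68.0 + 366) = 57.35 kΩ.
V_out = 16.2 × 57.35 / (560 + 57.35) = 16.2 × 57.35/617.3 = 1.50 V.

V_out ≈ 1.50 V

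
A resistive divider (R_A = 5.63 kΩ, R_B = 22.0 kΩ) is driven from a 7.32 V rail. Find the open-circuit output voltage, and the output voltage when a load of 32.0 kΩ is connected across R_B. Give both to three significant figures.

Unloaded: 5.83 V; loaded: 5.11 V

Open-circuit: V = 7.32 × 22.0/(5.63 + 22.0) = 5.83 V.
With the load, R_B becomes R_B‖R_L = 13.04 kΩ, so V = 7.32 × 13.04/18.67 = 5.11 V.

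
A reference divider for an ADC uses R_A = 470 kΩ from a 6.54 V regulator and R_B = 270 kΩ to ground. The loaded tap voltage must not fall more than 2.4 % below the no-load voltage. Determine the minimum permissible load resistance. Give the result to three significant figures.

R_L(min) ≈ 6.97 MΩ

Output resistance R_th = R_A‖R_B = (470 × 270)/740.0 = 171.5 kΩ.
The fractional drop is R_th/(R_th + R_L); requiring this ≤ 0.0240 gives R_L ≥ R_th(1/0.0240 − 1) = 171.5 × 40.67 = 6.97 MΩ.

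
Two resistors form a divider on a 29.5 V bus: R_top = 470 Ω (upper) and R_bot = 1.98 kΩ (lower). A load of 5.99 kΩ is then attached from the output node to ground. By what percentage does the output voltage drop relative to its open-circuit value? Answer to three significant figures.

5.96 %

The divider's output (Thévenin) resistance is R_top‖R_bot = 379.8 Ω.
Fractional drop under load = R_th/(R_th + R_L) = 379.8 / (379.8 + 5990) = 0.05963.
So the output falls by 5.96 %.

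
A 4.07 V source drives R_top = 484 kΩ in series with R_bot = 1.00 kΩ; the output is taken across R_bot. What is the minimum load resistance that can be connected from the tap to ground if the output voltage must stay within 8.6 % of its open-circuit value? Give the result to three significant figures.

Output resistance R_th = R_top‖R_bot = (484000 × 1000)/485000 = 997.9 Ω.
The fractional drop is R_th/(R_th + R_L); requiring this ≤ 0.0860 gives R_L ≥ R_th(1/0.0860 − 1) = 997.9 × 10.63 = 10.6 kΩ.

R_L(min) ≈ 10.6 kΩ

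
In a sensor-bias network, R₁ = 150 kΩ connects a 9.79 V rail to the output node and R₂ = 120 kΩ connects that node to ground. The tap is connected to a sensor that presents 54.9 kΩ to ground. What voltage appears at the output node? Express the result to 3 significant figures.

The load sits in parallel with R₂: R₂‖R_L = (120 × 54.9) / (120 + 54.9) = 37.67 kΩ.
V_out = 9.79 × 37.67 / (150 + 37.67) = 9.79 × 37.67/187.7 = 1.96 V.

V_out ≈ 1.96 V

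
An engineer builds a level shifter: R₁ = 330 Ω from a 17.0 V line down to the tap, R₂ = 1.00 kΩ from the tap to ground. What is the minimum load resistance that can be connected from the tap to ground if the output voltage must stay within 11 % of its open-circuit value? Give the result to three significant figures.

Output resistance R_th = R₁‖R₂ = (330 × 1000)/1330 = 248.1 Ω.
The fractional drop is R_th/(R_th + R_L); requiring this ≤ 0.110 gives R_L ≥ R_th(1/0.110 − 1) = 248.1 × 8.091 = 2.01 kΩ.

R_L(min) ≈ 2.01 kΩ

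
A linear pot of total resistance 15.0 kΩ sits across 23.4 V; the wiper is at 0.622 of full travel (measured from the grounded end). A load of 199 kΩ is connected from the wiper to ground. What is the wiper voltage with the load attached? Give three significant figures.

V ≈ 14.3 V

The wiper splits the pot into (1−α)R = 5.670 kΩ above and αR = 9.330 kΩ below.
Lower section ‖ load = 8.912 kΩ.
V_wiper = 23.4 × 8.912/(5.670 + 8.912) = 14.3 V.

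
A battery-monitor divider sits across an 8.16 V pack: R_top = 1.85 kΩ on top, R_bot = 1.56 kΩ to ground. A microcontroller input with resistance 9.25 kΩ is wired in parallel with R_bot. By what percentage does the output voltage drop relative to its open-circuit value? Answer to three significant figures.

8.38 %

The divider's output (Thévenin) resistance is R_top‖R_bot = 0.8463 kΩ.
Fractional drop under load = R_th/(R_th + R_L) = 0.8463 / (0.8463 + 9.25) = 0.08383.
So the output falls by 8.38 %.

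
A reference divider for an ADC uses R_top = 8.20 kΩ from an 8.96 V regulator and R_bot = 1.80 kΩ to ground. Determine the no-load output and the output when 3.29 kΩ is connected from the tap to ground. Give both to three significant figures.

Unloaded: 1.61 V; loaded: 1.11 V

Open-circuit: V = 8.96 × 1.80/(8.20 + 1.80) = 1.61 V.
With the load, R_bot becomes R_bot‖R_L = 1.163 kΩ, so V = 8.96 × 1.163/9.363 = 1.11 V.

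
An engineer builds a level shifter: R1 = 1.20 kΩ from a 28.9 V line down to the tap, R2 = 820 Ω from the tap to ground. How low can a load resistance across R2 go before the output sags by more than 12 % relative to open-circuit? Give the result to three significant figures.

Output resistance R_th = R1‖R2 = (1200 × 820)/2020 = 487.1 Ω.
The fractional drop is R_th/(R_th + R_L); requiring this ≤ 0.120 gives R_L ≥ R_th(1/0.120 − 1) = 487.1 × 7.333 = 3.57 kΩ.

R_L(min) ≈ 3.57 kΩ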